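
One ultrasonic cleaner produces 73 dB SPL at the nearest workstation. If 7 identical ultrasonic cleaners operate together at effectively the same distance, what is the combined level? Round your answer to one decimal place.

N identical incoherent sources raise the level by 10·log₁₀ N.
L_total = 73 + 10·log₁₀(7) = 73 + 8.451 = 81.45 dB SPL.

81.5 dB SPL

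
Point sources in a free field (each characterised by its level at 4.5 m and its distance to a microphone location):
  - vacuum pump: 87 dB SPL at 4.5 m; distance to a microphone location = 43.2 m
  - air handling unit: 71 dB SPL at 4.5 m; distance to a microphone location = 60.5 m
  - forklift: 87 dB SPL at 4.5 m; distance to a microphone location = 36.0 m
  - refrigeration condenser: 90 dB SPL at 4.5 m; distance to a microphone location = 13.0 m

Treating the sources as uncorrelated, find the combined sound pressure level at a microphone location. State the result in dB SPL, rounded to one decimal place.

First find each source's level at the receiver (point-source: −20·log₁₀(r/r_ref)), then combine on an intensity basis.
vacuum pump: 87 − 20·log₁₀(43.2/4.5) = 87 − 19.65 = 67.35 dB SPL.
air handling unit: 71 − 20·log₁₀(60.5/4.5) = 71 − 22.57 = 48.43 dB SPL.
forklift: 87 − 20·log₁₀(36.0/4.5) = 87 − 18.06 = 68.94 dB SPL.
refrigeration condenser: 90 − 20·log₁₀(13.0/4.5) = 90 − 9.21 = 80.79 dB SPL.
Σ 10^(L/10) = 1.332e+08 → L_total = 10·log₁₀(1.332e+08) = 81.24 dB SPL.

81.2 dB SPL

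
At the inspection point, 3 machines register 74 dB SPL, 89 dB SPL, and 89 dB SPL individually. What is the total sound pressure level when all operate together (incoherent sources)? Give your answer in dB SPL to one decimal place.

92.1 dB SPL

For uncorrelated sources the intensities add, so convert each level to linear form, sum, and take 10·log₁₀ of the total.
Σ 10^(L/10) = 10^(74/10) + 10^(89/10) + 10^(89/10) = 1.614e+09.
L_total = 10·log₁₀(1.614e+09) = 92.08 dB SPL.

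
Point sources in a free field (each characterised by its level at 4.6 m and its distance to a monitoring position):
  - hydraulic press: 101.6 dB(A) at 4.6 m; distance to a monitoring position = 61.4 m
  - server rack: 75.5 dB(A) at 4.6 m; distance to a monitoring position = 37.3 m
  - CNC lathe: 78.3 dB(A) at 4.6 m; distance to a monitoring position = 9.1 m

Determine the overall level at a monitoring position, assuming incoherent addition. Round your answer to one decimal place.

First find each source's level at the receiver (point-source: −20·log₁₀(r/r_ref)), then combine on an intensity basis.
hydraulic press: 101.6 − 20·log₁₀(61.4/4.6) = 101.6 − 22.51 = 79.09 dB(A).
server rack: 75.5 − 20·log₁₀(37.3/4.6) = 75.5 − 18.18 = 57.32 dB(A).
CNC lathe: 78.3 − 20·log₁₀(9.1/4.6) = 78.3 − 5.93 = 72.37 dB(A).
Σ 10^(L/10) = 9.894e+07 → L_total = 10·log₁₀(9.894e+07) = 79.95 dB(A).

80.0 dB(A)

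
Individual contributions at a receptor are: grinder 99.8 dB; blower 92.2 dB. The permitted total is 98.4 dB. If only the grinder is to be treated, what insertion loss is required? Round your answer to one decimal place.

2.6 dB

The untreated sources together contribute 10^(92.2/10) = 1.660e+09, i.e. 92.20 dB.
To meet 98.4 dB overall, the treated grinder may contribute at most 10^(98.4/10) − 1.660e+09 = 5.259e+09, i.e. 97.21 dB.
Required insertion loss = 99.8 − 97.21 = 2.59 dB.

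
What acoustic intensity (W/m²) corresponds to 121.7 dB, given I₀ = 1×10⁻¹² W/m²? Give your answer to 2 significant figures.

L = 10·log₁₀(I/I₀) ⇒ I = I₀·10^(L/10) = 10⁻¹² × 10^12.17.

1.5 W/m²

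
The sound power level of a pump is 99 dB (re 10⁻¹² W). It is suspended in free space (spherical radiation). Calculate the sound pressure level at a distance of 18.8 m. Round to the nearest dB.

Free-field spherical radiation: L_p = L_w − 10·log₁₀(4π·r²), r = 18.8 m.
4π·r² = 4441 m², 10·log₁₀ of that is 36.475 dB.
L_p = 99 − 36.475 = 62.52 dB.

63 dB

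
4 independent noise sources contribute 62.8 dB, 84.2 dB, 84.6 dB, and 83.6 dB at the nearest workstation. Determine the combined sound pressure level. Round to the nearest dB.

For uncorrelated sources the intensities add, so convert each level to linear form, sum, and take 10·log₁₀ of the total.
Σ 10^(L/10) = 10^(62.8/10) + 10^(84.2/10) + 10^(84.6/10) + 10^(83.6/10) = 7.824e+08.
L_total = 10·log₁₀(7.824e+08) = 88.93 dB.

89 dB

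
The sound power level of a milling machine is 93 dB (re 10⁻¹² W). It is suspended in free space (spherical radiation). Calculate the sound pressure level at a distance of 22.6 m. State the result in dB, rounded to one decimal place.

54.9 dB

The power spreads over a sphere of area 4π·r², so L_p = L_w − 10·log₁₀(4π·r²).
4π·r² = 6418 m², 10·log₁₀ of that is 38.074 dB.
L_p = 93 − 38.074 = 54.93 dB.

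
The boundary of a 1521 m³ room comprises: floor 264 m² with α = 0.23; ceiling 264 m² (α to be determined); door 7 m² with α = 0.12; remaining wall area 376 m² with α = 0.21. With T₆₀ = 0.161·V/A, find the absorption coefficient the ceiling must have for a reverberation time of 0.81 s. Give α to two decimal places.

A = 0.161·V/T₆₀ = 0.161·1521/0.81 = 302.32 m² sabins.
Absorption from the other surfaces = 264·0.23 + 7·0.12 + 376·0.21 = 140.52 m², so the ceiling must supply 161.80 m² over 264 m².
α = 161.80/264 = 0.613.

0.61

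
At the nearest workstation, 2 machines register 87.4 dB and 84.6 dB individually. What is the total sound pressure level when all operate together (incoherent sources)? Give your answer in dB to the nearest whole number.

Incoherent sources combine by intensity addition: L_total = 10·log₁₀(Σ 10^(L_i/10)).
Σ 10^(L/10) = 10^(87.4/10) + 10^(84.6/10) = 8.379e+08.
L_total = 10·log₁₀(8.379e+08) = 89.23 dB.

89 dB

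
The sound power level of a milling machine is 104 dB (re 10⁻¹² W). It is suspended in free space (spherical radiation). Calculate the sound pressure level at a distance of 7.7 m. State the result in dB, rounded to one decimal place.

75.3 dB

The power spreads over a sphere of area 4π·r², so L_p = L_w − 10·log₁₀(4π·r²).
4π·r² = 745.1 m², 10·log₁₀ of that is 28.722 dB.
L_p = 104 − 28.722 = 75.28 dB.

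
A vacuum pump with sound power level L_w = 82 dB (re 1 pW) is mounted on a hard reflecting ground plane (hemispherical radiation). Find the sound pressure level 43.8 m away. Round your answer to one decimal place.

41.2 dB

The power spreads over a hemisphere of area 2π·r², so L_p = L_w − 10·log₁₀(2π·r²).
2π·r² = 1.205e+04 m², 10·log₁₀ of that is 40.811 dB.
L_p = 82 − 40.811 = 41.19 dB.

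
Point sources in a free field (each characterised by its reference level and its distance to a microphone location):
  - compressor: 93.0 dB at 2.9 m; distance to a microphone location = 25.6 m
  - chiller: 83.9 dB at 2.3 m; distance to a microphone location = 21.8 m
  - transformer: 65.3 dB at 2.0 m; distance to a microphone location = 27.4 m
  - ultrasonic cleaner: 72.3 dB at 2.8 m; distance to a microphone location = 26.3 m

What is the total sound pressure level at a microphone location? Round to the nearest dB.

Apply inverse-square spreading to bring every level to the receiver, then sum 10^(L/10).
compressor: 93.0 − 20·log₁₀(25.6/2.9) = 93.0 − 18.92 = 74.08 dB.
chiller: 83.9 − 20·log₁₀(21.8/2.3) = 83.9 − 19.53 = 64.37 dB.
transformer: 65.3 − 20·log₁₀(27.4/2.0) = 65.3 − 22.73 = 42.57 dB.
ultrasonic cleaner: 72.3 − 20·log₁₀(26.3/2.8) = 72.3 − 19.46 = 52.84 dB.
Σ 10^(L/10) = 2.855e+07 → L_total = 10·log₁₀(2.855e+07) = 74.56 dB.

75 dB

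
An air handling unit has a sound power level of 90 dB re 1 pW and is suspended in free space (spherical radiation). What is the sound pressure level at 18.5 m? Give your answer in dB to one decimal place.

The power spreads over a sphere of area 4π·r², so L_p = L_w − 10·log₁₀(4π·r²).
4π·r² = 4301 m², 10·log₁₀ of that is 36.336 dB.
L_p = 90 − 36.336 = 53.66 dB.

53.7 dB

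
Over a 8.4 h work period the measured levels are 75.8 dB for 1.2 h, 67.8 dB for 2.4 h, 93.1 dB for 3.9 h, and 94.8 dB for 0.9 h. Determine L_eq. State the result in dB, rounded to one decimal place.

The energy average is taken in the linear domain: L_eq = 10·log₁₀[(Σ tᵢ·10^(Lᵢ/10))/T], T = 8.4 h.
Σ tᵢ·10^(Lᵢ/10) = 1.2·10^(75.8/10) + 2.4·10^(67.8/10) + 3.9·10^(93.1/10) + 0.9·10^(94.8/10) = 1.074e+10.
L_eq = 10·log₁₀(1.074e+10/8.4) = 91.07 dB.

91.1 dB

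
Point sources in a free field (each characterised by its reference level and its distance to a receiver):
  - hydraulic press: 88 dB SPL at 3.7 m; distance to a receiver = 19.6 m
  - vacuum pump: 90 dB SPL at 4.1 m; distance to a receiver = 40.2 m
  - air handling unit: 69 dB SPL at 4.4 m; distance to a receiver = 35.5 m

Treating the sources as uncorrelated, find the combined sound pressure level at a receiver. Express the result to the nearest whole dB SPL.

Apply inverse-square spreading to bring every level to the receiver, then sum 10^(L/10).
hydraulic press: 88 − 20·log₁₀(19.6/3.7) = 88 − 14.48 = 73.52 dB SPL.
vacuum pump: 90 − 20·log₁₀(40.2/4.1) = 90 − 19.83 = 70.17 dB SPL.
air handling unit: 69 − 20·log₁₀(35.5/4.4) = 69 − 18.14 = 50.86 dB SPL.
Σ 10^(L/10) = 3.301e+07 → L_total = 10·log₁₀(3.301e+07) = 75.19 dB SPL.

75 dB SPL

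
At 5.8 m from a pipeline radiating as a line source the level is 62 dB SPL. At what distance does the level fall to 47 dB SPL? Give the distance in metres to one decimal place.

Line-source spreading drops the level by 10·log₁₀(r₂/r₁); inverting, r₂/r₁ = 10^(ΔL/10).
r₂ = 5.8·10^((62−47)/10) = 5.8·10^(15.0/10) = 183.41 m.

183.4 m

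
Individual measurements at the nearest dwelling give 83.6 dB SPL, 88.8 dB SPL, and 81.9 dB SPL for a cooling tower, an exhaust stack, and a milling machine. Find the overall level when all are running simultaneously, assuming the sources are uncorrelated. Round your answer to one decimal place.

90.6 dB SPL

For uncorrelated sources the intensities add, so convert each level to linear form, sum, and take 10·log₁₀ of the total.
Σ 10^(L/10) = 10^(83.6/10) + 10^(88.8/10) + 10^(81.9/10) = 1.143e+09.
L_total = 10·log₁₀(1.143e+09) = 90.58 dB SPL.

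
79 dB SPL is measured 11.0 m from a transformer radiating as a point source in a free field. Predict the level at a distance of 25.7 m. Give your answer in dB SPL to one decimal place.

For a point source, L₂ = L₁ − 20·log₁₀(r₂/r₁).
L₂ = 79 − 20·log₁₀(25.7/11.0) = 79 − 7.371 = 71.63 dB SPL.

71.6 dB SPL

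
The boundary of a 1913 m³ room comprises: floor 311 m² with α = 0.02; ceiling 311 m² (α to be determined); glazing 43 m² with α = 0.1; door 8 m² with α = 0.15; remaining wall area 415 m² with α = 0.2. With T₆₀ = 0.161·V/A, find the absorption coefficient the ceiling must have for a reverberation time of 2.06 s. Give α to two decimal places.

Required total absorption A = 0.161·1913/2.06 = 149.51 m².
Absorption from the other surfaces = 311·0.02 + 43·0.1 + 8·0.15 + 415·0.2 = 94.72 m², so the ceiling must supply 54.79 m² over 311 m².
α = 54.79/311 = 0.176.

0.18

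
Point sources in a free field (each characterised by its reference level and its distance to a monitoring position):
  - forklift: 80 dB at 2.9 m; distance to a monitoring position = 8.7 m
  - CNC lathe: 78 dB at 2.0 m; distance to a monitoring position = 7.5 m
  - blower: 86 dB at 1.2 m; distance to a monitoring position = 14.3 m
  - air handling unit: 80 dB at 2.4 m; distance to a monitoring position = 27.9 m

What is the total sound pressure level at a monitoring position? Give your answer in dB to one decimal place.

Propagate each source to the receiver with L = L_ref − 20·log₁₀(r/r_ref), then add intensities.
forklift: 80 − 20·log₁₀(8.7/2.9) = 80 − 9.54 = 70.46 dB.
CNC lathe: 78 − 20·log₁₀(7.5/2.0) = 78 − 11.48 = 66.52 dB.
blower: 86 − 20·log₁₀(14.3/1.2) = 86 − 21.52 = 64.48 dB.
air handling unit: 80 − 20·log₁₀(27.9/2.4) = 80 − 21.31 = 58.69 dB.
Σ 10^(L/10) = 1.914e+07 → L_total = 10·log₁₀(1.914e+07) = 72.82 dB.

72.8 dB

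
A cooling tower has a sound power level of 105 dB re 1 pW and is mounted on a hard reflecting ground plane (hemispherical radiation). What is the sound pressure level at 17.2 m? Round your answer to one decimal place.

Free-field hemispherical radiation: L_p = L_w − 10·log₁₀(2π·r²), r = 17.2 m.
2π·r² = 1859 m², 10·log₁₀ of that is 32.692 dB.
L_p = 105 − 32.692 = 72.31 dB.

72.3 dB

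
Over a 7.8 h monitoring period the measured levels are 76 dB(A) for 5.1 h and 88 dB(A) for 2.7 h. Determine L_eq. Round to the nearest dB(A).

L_eq = 10·log₁₀[(1/T)·Σ tᵢ·10^(Lᵢ/10)] with T = 7.8 h.
Σ tᵢ·10^(Lᵢ/10) = 5.1·10^(76/10) + 2.7·10^(88/10) = 1.907e+09.
L_eq = 10·log₁₀(1.907e+09/7.8) = 83.88 dB(A).

84 dB(A)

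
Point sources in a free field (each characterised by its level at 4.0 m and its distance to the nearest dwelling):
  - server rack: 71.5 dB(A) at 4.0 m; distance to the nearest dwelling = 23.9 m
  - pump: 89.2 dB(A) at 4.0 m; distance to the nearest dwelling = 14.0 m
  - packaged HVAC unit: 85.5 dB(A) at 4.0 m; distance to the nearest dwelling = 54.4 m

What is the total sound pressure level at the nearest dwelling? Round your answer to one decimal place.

Apply inverse-square spreading to bring every level to the receiver, then sum 10^(L/10).
server rack: 71.5 − 20·log₁₀(23.9/4.0) = 71.5 − 15.53 = 55.97 dB(A).
pump: 89.2 − 20·log₁₀(14.0/4.0) = 89.2 − 10.88 = 78.32 dB(A).
packaged HVAC unit: 85.5 − 20·log₁₀(54.4/4.0) = 85.5 − 22.67 = 62.83 dB(A).
Σ 10^(L/10) = 7.021e+07 → L_total = 10·log₁₀(7.021e+07) = 78.46 dB(A).

78.5 dB(A)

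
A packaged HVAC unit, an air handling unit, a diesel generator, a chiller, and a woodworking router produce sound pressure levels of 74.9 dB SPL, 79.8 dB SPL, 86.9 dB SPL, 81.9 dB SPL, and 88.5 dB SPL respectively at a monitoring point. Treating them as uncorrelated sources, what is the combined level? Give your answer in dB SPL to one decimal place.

91.7 dB SPL

For uncorrelated sources the intensities add, so convert each level to linear form, sum, and take 10·log₁₀ of the total.
Σ 10^(L/10) = 10^(74.9/10) + 10^(79.8/10) + 10^(86.9/10) + 10^(81.9/10) + 10^(88.5/10) = 1.479e+09.
L_total = 10·log₁₀(1.479e+09) = 91.70 dB SPL.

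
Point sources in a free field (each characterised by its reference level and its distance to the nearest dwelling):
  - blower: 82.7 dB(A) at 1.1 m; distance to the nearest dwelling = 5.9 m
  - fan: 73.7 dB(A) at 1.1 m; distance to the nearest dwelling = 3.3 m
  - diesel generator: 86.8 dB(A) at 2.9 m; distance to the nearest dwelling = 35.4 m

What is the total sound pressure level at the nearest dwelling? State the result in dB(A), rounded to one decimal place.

70.9 dB(A)

First find each source's level at the receiver (point-source: −20·log₁₀(r/r_ref)), then combine on an intensity basis.
blower: 82.7 − 20·log₁₀(5.9/1.1) = 82.7 − 14.59 = 68.11 dB(A).
fan: 73.7 − 20·log₁₀(3.3/1.1) = 73.7 − 9.54 = 64.16 dB(A).
diesel generator: 86.8 − 20·log₁₀(35.4/2.9) = 86.8 − 21.73 = 65.07 dB(A).
Σ 10^(L/10) = 1.229e+07 → L_total = 10·log₁₀(1.229e+07) = 70.90 dB(A).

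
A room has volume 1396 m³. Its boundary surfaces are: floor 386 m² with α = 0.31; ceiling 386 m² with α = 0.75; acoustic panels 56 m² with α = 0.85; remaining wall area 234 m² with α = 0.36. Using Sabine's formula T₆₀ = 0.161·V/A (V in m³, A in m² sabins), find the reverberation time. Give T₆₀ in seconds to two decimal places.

A = Σ Sᵢαᵢ = 386·0.31 + 386·0.75 + 56·0.85 + 234·0.36 = 541.00 m².
T₆₀ = 0.161 × 1396 / 541.00 = 0.415 s.

0.42 s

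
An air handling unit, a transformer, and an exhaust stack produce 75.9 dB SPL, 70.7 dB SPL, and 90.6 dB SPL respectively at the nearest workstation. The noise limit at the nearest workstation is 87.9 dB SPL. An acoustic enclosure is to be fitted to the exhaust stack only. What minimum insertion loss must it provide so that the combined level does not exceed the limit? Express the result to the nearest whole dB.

The untreated sources together contribute 10^(75.9/10) + 10^(70.7/10) = 5.065e+07, i.e. 77.05 dB SPL.
The limit corresponds to 10^(87.9/10) = 6.166e+08; subtracting the fixed part leaves 5.659e+08 for the exhaust stack, i.e. 87.53 dB SPL.
Required insertion loss = 90.6 − 87.53 = 3.07 dB.

3 dB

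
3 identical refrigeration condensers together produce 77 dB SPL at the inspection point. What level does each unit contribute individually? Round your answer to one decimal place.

Dividing the total intensity by 3 lowers the level by 10·log₁₀ 3 = 4.771 dB: L₁ = 77 − 4.771.

72.2 dB SPL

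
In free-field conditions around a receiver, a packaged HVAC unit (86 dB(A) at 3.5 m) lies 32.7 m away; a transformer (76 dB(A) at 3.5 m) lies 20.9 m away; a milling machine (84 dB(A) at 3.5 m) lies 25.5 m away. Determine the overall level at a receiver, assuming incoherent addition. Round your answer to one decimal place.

Propagate each source to the receiver with L = L_ref − 20·log₁₀(r/r_ref), then add intensities.
packaged HVAC unit: 86 − 20·log₁₀(32.7/3.5) = 86 − 19.41 = 66.59 dB(A).
transformer: 76 − 20·log₁₀(20.9/3.5) = 76 − 15.52 = 60.48 dB(A).
milling machine: 84 − 20·log₁₀(25.5/3.5) = 84 − 17.25 = 66.75 dB(A).
Σ 10^(L/10) = 1.041e+07 → L_total = 10·log₁₀(1.041e+07) = 70.17 dB(A).

70.2 dB(A)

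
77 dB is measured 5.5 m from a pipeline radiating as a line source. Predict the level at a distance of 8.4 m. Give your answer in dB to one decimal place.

75.2 dB

For a line source, L₂ = L₁ − 10·log₁₀(r₂/r₁).
L₂ = 77 − 10·log₁₀(8.4/5.5) = 77 − 1.839 = 75.16 dB.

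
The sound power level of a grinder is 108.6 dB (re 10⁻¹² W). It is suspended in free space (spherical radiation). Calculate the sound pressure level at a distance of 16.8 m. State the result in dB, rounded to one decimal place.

Free-field spherical radiation: L_p = L_w − 10·log₁₀(4π·r²), r = 16.8 m.
4π·r² = 3547 m², 10·log₁₀ of that is 35.498 dB.
L_p = 108.6 − 35.498 = 73.10 dB.

73.1 dB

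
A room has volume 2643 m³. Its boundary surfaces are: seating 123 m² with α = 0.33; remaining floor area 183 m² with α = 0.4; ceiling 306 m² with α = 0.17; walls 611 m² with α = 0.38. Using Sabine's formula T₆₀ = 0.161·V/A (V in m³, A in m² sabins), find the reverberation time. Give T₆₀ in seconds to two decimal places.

Summing Sᵢαᵢ: 123·0.33 + 183·0.4 + 306·0.17 + 611·0.38 = 397.99 m².
T₆₀ = 0.161 × 2643 / 397.99 = 1.069 s.

1.07 s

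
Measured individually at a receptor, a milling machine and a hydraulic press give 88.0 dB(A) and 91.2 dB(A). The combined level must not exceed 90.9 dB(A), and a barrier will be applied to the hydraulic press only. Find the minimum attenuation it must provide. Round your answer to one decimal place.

3.4 dB

Fixed contribution from the other source: Σ 10^(L/10) = 10^(88.0/10) = 6.310e+08 (88.00 dB(A)).
To meet 90.9 dB(A) overall, the treated hydraulic press may contribute at most 10^(90.9/10) − 6.310e+08 = 5.993e+08, i.e. 87.78 dB(A).
So the hydraulic press must be reduced from 91.2 to 87.78 dB(A): IL = 3.42 dB.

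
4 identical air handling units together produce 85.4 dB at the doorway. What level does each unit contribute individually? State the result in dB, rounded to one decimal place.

79.4 dB

Dividing the total intensity by 4 lowers the level by 10·log₁₀ 4 = 6.021 dB: L₁ = 85.4 − 6.021.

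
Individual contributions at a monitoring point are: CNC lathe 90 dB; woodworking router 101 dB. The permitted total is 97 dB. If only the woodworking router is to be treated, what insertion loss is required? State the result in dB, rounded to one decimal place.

The untreated sources together contribute 10^(90/10) = 1.000e+09, i.e. 90.00 dB.
The limit corresponds to 10^(97/10) = 5.012e+09; subtracting the fixed part leaves 4.012e+09 for the woodworking router, i.e. 96.03 dB.
Required insertion loss = 101 − 96.03 = 4.97 dB.

5.0 dB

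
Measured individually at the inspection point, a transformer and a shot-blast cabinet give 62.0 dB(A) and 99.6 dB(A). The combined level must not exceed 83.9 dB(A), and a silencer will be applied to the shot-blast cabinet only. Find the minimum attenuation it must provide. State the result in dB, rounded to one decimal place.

Everything except the shot-blast cabinet sums to 10^(62.0/10) = 1.585e+06 in linear terms, 62.00 dB(A).
To meet 83.9 dB(A) overall, the treated shot-blast cabinet may contribute at most 10^(83.9/10) − 1.585e+06 = 2.439e+08, i.e. 83.87 dB(A).
So the shot-blast cabinet must be reduced from 99.6 to 83.87 dB(A): IL = 15.73 dB.

15.7 dB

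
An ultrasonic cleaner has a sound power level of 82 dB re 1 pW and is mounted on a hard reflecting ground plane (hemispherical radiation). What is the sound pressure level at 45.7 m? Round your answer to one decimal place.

Free-field hemispherical radiation: L_p = L_w − 10·log₁₀(2π·r²), r = 45.7 m.
2π·r² = 1.312e+04 m², 10·log₁₀ of that is 41.180 dB.
L_p = 82 − 41.180 = 40.82 dB.

40.8 dB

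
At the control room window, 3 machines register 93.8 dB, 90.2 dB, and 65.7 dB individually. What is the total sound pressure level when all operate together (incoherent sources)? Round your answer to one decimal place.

95.4 dB

For uncorrelated sources the intensities add, so convert each level to linear form, sum, and take 10·log₁₀ of the total.
Σ 10^(L/10) = 10^(93.8/10) + 10^(90.2/10) + 10^(65.7/10) = 3.450e+09.
L_total = 10·log₁₀(3.450e+09) = 95.38 dB.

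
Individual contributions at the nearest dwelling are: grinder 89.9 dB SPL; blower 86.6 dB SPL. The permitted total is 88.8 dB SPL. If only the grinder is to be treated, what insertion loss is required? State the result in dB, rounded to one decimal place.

5.1 dB

Everything except the grinder sums to 10^(86.6/10) = 4.571e+08 in linear terms, 86.60 dB SPL.
To meet 88.8 dB SPL overall, the treated grinder may contribute at most 10^(88.8/10) − 4.571e+08 = 3.015e+08, i.e. 84.79 dB SPL.
So the grinder must be reduced from 89.9 to 84.79 dB SPL: IL = 5.11 dB.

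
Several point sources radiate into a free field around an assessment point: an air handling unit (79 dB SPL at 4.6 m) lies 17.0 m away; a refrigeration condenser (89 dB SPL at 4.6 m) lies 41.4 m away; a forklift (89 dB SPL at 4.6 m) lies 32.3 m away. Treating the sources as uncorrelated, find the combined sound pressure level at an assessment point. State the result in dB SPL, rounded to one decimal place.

Propagate each source to the receiver with L = L_ref − 20·log₁₀(r/r_ref), then add intensities.
air handling unit: 79 − 20·log₁₀(17.0/4.6) = 79 − 11.35 = 67.65 dB SPL.
refrigeration condenser: 89 − 20·log₁₀(41.4/4.6) = 89 − 19.08 = 69.92 dB SPL.
forklift: 89 − 20·log₁₀(32.3/4.6) = 89 − 16.93 = 72.07 dB SPL.
Σ 10^(L/10) = 3.173e+07 → L_total = 10·log₁₀(3.173e+07) = 75.02 dB SPL.

75.0 dB SPL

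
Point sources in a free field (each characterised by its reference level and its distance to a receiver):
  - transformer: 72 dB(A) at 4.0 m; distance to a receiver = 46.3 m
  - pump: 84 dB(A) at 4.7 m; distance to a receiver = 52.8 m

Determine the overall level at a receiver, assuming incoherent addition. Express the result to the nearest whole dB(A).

Propagate each source to the receiver with L = L_ref − 20·log₁₀(r/r_ref), then add intensities.
transformer: 72 − 20·log₁₀(46.3/4.0) = 72 − 21.27 = 50.73 dB(A).
pump: 84 − 20·log₁₀(52.8/4.7) = 84 − 21.01 = 62.99 dB(A).
Σ 10^(L/10) = 2.109e+06 → L_total = 10·log₁₀(2.109e+06) = 63.24 dB(A).

63 dB(A)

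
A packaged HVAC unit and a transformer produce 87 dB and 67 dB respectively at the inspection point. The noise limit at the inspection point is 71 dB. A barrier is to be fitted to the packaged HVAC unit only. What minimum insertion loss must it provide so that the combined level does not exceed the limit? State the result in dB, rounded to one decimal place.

Fixed contribution from the other source: Σ 10^(L/10) = 10^(67/10) = 5.012e+06 (67.00 dB).
To meet 71 dB overall, the treated packaged HVAC unit may contribute at most 10^(71/10) − 5.012e+06 = 7.577e+06, i.e. 68.80 dB.
Required insertion loss = 87 − 68.80 = 18.20 dB.

18.2 dB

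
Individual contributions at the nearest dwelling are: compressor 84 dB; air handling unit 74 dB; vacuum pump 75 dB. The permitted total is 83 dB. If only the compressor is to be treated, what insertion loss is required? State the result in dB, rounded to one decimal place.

2.5 dB

The untreated sources together contribute 10^(74/10) + 10^(75/10) = 5.674e+07, i.e. 77.54 dB.
The limit corresponds to 10^(83/10) = 1.995e+08; subtracting the fixed part leaves 1.428e+08 for the compressor, i.e. 81.55 dB.
Required insertion loss = 84 − 81.55 = 2.45 dB.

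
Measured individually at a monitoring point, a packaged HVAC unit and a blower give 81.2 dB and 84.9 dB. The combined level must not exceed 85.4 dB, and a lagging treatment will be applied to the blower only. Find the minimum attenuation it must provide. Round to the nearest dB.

2 dB

Fixed contribution from the other source: Σ 10^(L/10) = 10^(81.2/10) = 1.318e+08 (81.20 dB).
The limit corresponds to 10^(85.4/10) = 3.467e+08; subtracting the fixed part leaves 2.149e+08 for the blower, i.e. 83.32 dB.
So the blower must be reduced from 84.9 to 83.32 dB: IL = 1.58 dB.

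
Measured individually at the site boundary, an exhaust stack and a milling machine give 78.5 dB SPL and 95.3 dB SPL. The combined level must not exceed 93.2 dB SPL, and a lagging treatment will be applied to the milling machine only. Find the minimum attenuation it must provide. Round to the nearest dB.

2 dB

The untreated sources together contribute 10^(78.5/10) = 7.079e+07, i.e. 78.50 dB SPL.
To meet 93.2 dB SPL overall, the treated milling machine may contribute at most 10^(93.2/10) − 7.079e+07 = 2.019e+09, i.e. 93.05 dB SPL.
So the milling machine must be reduced from 95.3 to 93.05 dB SPL: IL = 2.25 dB.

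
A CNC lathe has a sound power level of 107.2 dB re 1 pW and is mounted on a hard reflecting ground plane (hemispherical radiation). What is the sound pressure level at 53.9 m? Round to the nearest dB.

65 dB

Free-field hemispherical radiation: L_p = L_w − 10·log₁₀(2π·r²), r = 53.9 m.
2π·r² = 1.825e+04 m², 10·log₁₀ of that is 42.614 dB.
L_p = 107.2 − 42.614 = 64.59 dB.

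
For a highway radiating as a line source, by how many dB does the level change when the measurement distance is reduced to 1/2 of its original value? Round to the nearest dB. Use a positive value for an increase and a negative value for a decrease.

+3 dB

Line-source spreading: ΔL = −10·log₁₀(r₂/r₁).
ΔL = −10·log₁₀(0.5) = +3.01 dB.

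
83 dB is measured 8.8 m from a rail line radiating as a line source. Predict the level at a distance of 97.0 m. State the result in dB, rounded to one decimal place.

Line-source attenuation: ΔL = 10·log₁₀(r₂/r₁) = 10·log₁₀(97.0/8.8) = 10.423 dB.
L₂ = 83 − 10·log₁₀(97.0/8.8) = 83 − 10.423 = 72.58 dB.

72.6 dB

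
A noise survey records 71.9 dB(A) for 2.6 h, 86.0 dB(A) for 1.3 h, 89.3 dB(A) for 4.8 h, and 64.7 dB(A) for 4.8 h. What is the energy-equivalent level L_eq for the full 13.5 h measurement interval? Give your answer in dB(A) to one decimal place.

Weight each interval's intensity by its duration and average over T = 13.5 h:
Σ tᵢ·10^(Lᵢ/10) = 2.6·10^(71.9/10) + 1.3·10^(86.0/10) + 4.8·10^(89.3/10) + 4.8·10^(64.7/10) = 4.657e+09.
L_eq = 10·log₁₀(4.657e+09/13.5) = 85.38 dB(A).

85.4 dB(A)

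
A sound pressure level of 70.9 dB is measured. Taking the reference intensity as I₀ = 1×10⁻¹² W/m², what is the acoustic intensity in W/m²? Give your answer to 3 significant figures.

I = I₀·10^(L/10) = 10⁻¹² × 10^(70.9/10) = 10^(-4.910).

1.23e-05 W/m²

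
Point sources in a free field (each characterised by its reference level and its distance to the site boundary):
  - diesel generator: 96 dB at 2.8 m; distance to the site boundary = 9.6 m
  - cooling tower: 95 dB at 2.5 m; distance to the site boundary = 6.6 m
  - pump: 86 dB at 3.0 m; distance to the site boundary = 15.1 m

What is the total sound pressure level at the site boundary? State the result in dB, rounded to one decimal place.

First find each source's level at the receiver (point-source: −20·log₁₀(r/r_ref)), then combine on an intensity basis.
diesel generator: 96 − 20·log₁₀(9.6/2.8) = 96 − 10.70 = 85.30 dB.
cooling tower: 95 − 20·log₁₀(6.6/2.5) = 95 − 8.43 = 86.57 dB.
pump: 86 − 20·log₁₀(15.1/3.0) = 86 − 14.04 = 71.96 dB.
Σ 10^(L/10) = 8.081e+08 → L_total = 10·log₁₀(8.081e+08) = 89.07 dB.

89.1 dB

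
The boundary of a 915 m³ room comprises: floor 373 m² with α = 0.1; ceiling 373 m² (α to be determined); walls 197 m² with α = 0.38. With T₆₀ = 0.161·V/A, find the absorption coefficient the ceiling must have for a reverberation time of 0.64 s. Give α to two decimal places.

Required total absorption A = 0.161·915/0.64 = 230.18 m².
Absorption from the other surfaces = 373·0.1 + 197·0.38 = 112.16 m², so the ceiling must supply 118.02 m² over 373 m².
α = 118.02/373 = 0.316.

0.32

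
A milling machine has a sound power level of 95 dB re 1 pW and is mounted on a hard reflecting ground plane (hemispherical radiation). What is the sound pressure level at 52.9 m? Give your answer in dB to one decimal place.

The power spreads over a hemisphere of area 2π·r², so L_p = L_w − 10·log₁₀(2π·r²).
2π·r² = 1.758e+04 m², 10·log₁₀ of that is 42.451 dB.
L_p = 95 − 42.451 = 52.55 dB.

52.5 dB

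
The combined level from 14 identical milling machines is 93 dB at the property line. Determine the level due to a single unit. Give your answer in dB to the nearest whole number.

Dividing the total intensity by 14 lowers the level by 10·log₁₀ 14 = 11.461 dB: L₁ = 93 − 11.461.

82 dB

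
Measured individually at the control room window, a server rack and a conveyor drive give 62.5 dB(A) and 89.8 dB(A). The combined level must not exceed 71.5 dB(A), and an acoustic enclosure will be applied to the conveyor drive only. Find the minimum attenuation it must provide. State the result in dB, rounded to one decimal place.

Everything except the conveyor drive sums to 10^(62.5/10) = 1.778e+06 in linear terms, 62.50 dB(A).
The limit corresponds to 10^(71.5/10) = 1.413e+07; subtracting the fixed part leaves 1.235e+07 for the conveyor drive, i.e. 70.92 dB(A).
So the conveyor drive must be reduced from 89.8 to 70.92 dB(A): IL = 18.88 dB.

18.9 dB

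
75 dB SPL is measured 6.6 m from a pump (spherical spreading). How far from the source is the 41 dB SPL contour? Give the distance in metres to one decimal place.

330.8 m

The 34.0 dB drop corresponds to a distance ratio of 10^(34.0/20) for a point source.
r₂ = 6.6·10^((75−41)/20) = 6.6·10^(34.0/20) = 330.78 m.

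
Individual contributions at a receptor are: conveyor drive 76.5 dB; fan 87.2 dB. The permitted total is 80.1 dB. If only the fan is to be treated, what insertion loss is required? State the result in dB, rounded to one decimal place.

9.6 dB

Fixed contribution from the other source: Σ 10^(L/10) = 10^(76.5/10) = 4.467e+07 (76.50 dB).
The limit corresponds to 10^(80.1/10) = 1.023e+08; subtracting the fixed part leaves 5.766e+07 for the fan, i.e. 77.61 dB.
So the fan must be reduced from 87.2 to 77.61 dB: IL = 9.59 dB.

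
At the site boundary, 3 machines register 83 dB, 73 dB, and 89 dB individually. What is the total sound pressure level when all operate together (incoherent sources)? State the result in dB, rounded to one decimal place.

For uncorrelated sources the intensities add, so convert each level to linear form, sum, and take 10·log₁₀ of the total.
Σ 10^(L/10) = 10^(83/10) + 10^(73/10) + 10^(89/10) = 1.014e+09.
L_total = 10·log₁₀(1.014e+09) = 90.06 dB.

90.1 dB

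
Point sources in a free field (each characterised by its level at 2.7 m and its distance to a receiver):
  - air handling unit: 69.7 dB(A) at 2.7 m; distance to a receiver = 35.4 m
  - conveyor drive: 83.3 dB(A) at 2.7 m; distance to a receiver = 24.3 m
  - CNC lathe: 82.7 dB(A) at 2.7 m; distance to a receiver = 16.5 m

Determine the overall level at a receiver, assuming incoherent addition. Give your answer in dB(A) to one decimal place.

68.9 dB(A)

Apply inverse-square spreading to bring every level to the receiver, then sum 10^(L/10).
air handling unit: 69.7 − 20·log₁₀(35.4/2.7) = 69.7 − 22.35 = 47.35 dB(A).
conveyor drive: 83.3 − 20·log₁₀(24.3/2.7) = 83.3 − 19.08 = 64.22 dB(A).
CNC lathe: 82.7 − 20·log₁₀(16.5/2.7) = 82.7 − 15.72 = 66.98 dB(A).
Σ 10^(L/10) = 7.680e+06 → L_total = 10·log₁₀(7.680e+06) = 68.85 dB(A).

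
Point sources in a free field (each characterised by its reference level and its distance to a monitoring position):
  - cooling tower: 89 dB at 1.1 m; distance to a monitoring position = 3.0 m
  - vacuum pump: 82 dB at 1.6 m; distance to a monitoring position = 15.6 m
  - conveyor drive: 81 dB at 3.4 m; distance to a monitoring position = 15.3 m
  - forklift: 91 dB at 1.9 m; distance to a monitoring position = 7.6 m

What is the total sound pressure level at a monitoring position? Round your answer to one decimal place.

Apply inverse-square spreading to bring every level to the receiver, then sum 10^(L/10).
cooling tower: 89 − 20·log₁₀(3.0/1.1) = 89 − 8.71 = 80.29 dB.
vacuum pump: 82 − 20·log₁₀(15.6/1.6) = 82 − 19.78 = 62.22 dB.
conveyor drive: 81 − 20·log₁₀(15.3/3.4) = 81 − 13.06 = 67.94 dB.
forklift: 91 − 20·log₁₀(7.6/1.9) = 91 − 12.04 = 78.96 dB.
Σ 10^(L/10) = 1.934e+08 → L_total = 10·log₁₀(1.934e+08) = 82.86 dB.

82.9 dB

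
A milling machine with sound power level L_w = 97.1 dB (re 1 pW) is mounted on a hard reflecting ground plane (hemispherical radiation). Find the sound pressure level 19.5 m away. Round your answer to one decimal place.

Free-field hemispherical radiation: L_p = L_w − 10·log₁₀(2π·r²), r = 19.5 m.
2π·r² = 2389 m², 10·log₁₀ of that is 33.782 dB.
L_p = 97.1 − 33.782 = 63.32 dB.

63.3 dB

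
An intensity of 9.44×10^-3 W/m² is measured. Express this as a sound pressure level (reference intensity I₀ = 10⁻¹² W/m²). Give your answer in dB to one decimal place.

Dividing by I₀ shifts the exponent by 12: I/I₀ = 9.44×10^9.
L = 10·(0.9750 + 9) = 99.75 dB.

99.7 dB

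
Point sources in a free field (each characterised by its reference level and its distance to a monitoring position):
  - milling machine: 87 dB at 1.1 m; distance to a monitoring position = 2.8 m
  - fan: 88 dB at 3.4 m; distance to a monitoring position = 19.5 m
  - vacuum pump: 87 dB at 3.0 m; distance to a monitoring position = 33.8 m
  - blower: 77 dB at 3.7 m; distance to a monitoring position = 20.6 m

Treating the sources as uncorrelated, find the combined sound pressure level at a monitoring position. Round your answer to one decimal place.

First find each source's level at the receiver (point-source: −20·log₁₀(r/r_ref)), then combine on an intensity basis.
milling machine: 87 − 20·log₁₀(2.8/1.1) = 87 − 8.12 = 78.88 dB.
fan: 88 − 20·log₁₀(19.5/3.4) = 88 − 15.17 = 72.83 dB.
vacuum pump: 87 − 20·log₁₀(33.8/3.0) = 87 − 21.04 = 65.96 dB.
blower: 77 − 20·log₁₀(20.6/3.7) = 77 − 14.91 = 62.09 dB.
Σ 10^(L/10) = 1.021e+08 → L_total = 10·log₁₀(1.021e+08) = 80.09 dB.

80.1 dB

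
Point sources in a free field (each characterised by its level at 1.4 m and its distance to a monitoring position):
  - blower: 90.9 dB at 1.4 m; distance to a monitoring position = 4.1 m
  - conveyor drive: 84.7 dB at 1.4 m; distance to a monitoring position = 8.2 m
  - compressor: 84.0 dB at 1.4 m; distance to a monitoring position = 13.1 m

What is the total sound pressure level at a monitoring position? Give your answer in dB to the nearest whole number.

82 dB

Apply inverse-square spreading to bring every level to the receiver, then sum 10^(L/10).
blower: 90.9 − 20·log₁₀(4.1/1.4) = 90.9 − 9.33 = 81.57 dB.
conveyor drive: 84.7 − 20·log₁₀(8.2/1.4) = 84.7 − 15.35 = 69.35 dB.
compressor: 84.0 − 20·log₁₀(13.1/1.4) = 84.0 − 19.42 = 64.58 dB.
Σ 10^(L/10) = 1.549e+08 → L_total = 10·log₁₀(1.549e+08) = 81.90 dB.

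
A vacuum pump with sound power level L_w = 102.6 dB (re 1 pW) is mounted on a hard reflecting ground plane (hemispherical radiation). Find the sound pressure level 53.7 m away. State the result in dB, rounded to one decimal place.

Free-field hemispherical radiation: L_p = L_w − 10·log₁₀(2π·r²), r = 53.7 m.
2π·r² = 1.812e+04 m², 10·log₁₀ of that is 42.581 dB.
L_p = 102.6 − 42.581 = 60.02 dB.

60.0 dB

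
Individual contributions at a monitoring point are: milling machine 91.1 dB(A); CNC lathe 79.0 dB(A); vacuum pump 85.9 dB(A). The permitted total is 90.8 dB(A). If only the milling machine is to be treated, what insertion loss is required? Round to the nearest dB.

The untreated sources together contribute 10^(79.0/10) + 10^(85.9/10) = 4.685e+08, i.e. 86.71 dB(A).
The limit corresponds to 10^(90.8/10) = 1.202e+09; subtracting the fixed part leaves 7.338e+08 for the milling machine, i.e. 88.66 dB(A).
So the milling machine must be reduced from 91.1 to 88.66 dB(A): IL = 2.44 dB.

2 dB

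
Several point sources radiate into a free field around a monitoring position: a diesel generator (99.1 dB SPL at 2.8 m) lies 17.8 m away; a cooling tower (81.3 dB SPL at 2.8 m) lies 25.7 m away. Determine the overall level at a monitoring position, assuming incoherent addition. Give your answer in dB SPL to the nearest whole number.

Apply inverse-square spreading to bring every level to the receiver, then sum 10^(L/10).
diesel generator: 99.1 − 20·log₁₀(17.8/2.8) = 99.1 − 16.07 = 83.03 dB SPL.
cooling tower: 81.3 − 20·log₁₀(25.7/2.8) = 81.3 − 19.26 = 62.04 dB SPL.
Σ 10^(L/10) = 2.027e+08 → L_total = 10·log₁₀(2.027e+08) = 83.07 dB SPL.

83 dB SPL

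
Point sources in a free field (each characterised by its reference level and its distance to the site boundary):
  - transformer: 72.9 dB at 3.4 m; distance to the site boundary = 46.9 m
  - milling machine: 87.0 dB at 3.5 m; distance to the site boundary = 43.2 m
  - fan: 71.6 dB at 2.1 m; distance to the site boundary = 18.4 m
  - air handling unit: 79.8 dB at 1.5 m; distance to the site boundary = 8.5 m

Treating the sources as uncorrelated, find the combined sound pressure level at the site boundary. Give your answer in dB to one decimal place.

68.2 dB

Propagate each source to the receiver with L = L_ref − 20·log₁₀(r/r_ref), then add intensities.
transformer: 72.9 − 20·log₁₀(46.9/3.4) = 72.9 − 22.79 = 50.11 dB.
milling machine: 87.0 − 20·log₁₀(43.2/3.5) = 87.0 − 21.83 = 65.17 dB.
fan: 71.6 − 20·log₁₀(18.4/2.1) = 71.6 − 18.85 = 52.75 dB.
air handling unit: 79.8 − 20·log₁₀(8.5/1.5) = 79.8 − 15.07 = 64.73 dB.
Σ 10^(L/10) = 6.555e+06 → L_total = 10·log₁₀(6.555e+06) = 68.17 dB.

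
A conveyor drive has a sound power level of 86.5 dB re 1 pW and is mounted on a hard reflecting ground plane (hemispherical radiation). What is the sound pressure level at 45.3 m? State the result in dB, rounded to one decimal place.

Free-field hemispherical radiation: L_p = L_w − 10·log₁₀(2π·r²), r = 45.3 m.
2π·r² = 1.289e+04 m², 10·log₁₀ of that is 41.104 dB.
L_p = 86.5 − 41.104 = 45.40 dB.

45.4 dB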